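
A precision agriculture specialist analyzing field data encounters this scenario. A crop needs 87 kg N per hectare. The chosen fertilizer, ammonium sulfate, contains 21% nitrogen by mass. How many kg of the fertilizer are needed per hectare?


Rate = N_required / (N_content / 100)
     = 87 / (21 / 100)
     = 87 / 0.21
     = 414.29 kg/ha


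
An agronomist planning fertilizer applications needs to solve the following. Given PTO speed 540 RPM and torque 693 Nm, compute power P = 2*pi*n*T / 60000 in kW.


P = 2*pi*n*T / 60000
  = 2*pi * 540 * 693 / 60000
  = 2351293.61 / 60000
  = 39.19 kW


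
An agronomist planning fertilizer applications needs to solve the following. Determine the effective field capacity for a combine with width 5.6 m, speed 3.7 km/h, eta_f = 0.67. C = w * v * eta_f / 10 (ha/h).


C = w * v * eta_f / 10
  = 5.6 * 3.7 * 0.67 / 10
  = 13.88 / 10
  = 1.39 ha/h


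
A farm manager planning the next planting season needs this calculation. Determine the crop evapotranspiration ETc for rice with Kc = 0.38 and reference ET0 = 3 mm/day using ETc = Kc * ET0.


ETc = Kc * ET0
    = 0.38 * 3
    = 1.14 mm/day


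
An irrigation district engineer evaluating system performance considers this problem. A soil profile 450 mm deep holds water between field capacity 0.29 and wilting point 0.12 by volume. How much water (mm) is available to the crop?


AW = (FC - WP) * D
   = (0.29 - 0.12) * 450
   = 0.17 * 450
   = 76.50 mm


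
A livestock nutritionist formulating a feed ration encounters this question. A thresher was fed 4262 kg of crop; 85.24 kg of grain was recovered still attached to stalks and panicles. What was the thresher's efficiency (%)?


eta = (total - unthreshed) / total * 100
    = (4262 - 85.24) / 4262 * 100
    = 4176.76 / 4262 * 100
    = 98%


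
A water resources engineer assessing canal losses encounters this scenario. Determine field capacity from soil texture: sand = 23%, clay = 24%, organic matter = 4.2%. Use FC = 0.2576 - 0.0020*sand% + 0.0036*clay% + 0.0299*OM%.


FC = 0.2576 - 0.0020*23 + 0.0036*24 + 0.0299*4.2
   = 0.2576 - 0.0460 + 0.0864 + 0.1256
   = 0.4236


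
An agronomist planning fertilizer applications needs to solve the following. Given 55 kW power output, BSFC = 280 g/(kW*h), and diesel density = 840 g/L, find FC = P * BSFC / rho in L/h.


FC = P * BSFC / rho_fuel
   = 55 * 280 / 840
   = 15400 / 840
   = 18.33 L/h


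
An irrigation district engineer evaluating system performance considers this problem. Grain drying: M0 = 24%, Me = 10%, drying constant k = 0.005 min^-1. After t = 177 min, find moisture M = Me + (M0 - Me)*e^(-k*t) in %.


M = Me + (M0 - Me) * e^(-k*t)
  = 10 + (24 - 10) * e^(-0.005*177)
  = 10 + 14 * e^(-0.885)
  = 10 + 14 * 0.41271
  = 10 + 5.7780
  = 15.78%


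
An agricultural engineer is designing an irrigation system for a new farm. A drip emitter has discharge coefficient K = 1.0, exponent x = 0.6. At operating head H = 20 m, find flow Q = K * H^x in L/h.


Q = K * H^x
  = 1.0 * 20^0.6
  = 1.0 * 6.0342
  = 6.03 L/h


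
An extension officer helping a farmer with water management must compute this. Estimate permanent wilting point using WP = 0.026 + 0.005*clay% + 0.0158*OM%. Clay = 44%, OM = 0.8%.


WP = 0.026 + 0.005*44 + 0.0158*0.8
   = 0.026 + 0.2200 + 0.0126
   = 0.2586


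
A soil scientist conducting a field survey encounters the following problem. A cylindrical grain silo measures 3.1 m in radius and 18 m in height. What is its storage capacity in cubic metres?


V = pi * r^2 * h
  = pi * 3.1^2 * 18
  = pi * 9.61 * 18
  = 543.43 m^3


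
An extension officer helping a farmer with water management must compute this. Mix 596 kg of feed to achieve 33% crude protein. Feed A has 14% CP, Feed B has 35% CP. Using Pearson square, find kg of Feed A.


parts_A = CP_b - target = 35 - 33 = 2
parts_B = target - CP_a = 33 - 14 = 19
total_parts = 2 + 19 = 21
Feed A = 596 * 2 / 21 = 56.76 kg
Feed B = 596 * 19 / 21 = 539.24 kg

56.76 kg


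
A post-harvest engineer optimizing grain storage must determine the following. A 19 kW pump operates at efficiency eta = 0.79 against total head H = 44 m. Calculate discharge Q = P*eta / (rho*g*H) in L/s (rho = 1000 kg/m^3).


Q = (P * 1000 * eta) / (rho * g * H)
  = (19 * 1000 * 0.79) / (1000 * 9.81 * 44)
  = 15010 / 431640
  = 0.03477 m^3/s = 34.77 L/s


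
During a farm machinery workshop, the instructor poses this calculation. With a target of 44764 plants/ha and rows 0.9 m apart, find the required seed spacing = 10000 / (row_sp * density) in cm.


spacing = 10000 / (row_sp * density)
        = 10000 / (0.9 * 44764)
        = 10000 / 40287.60
        = 0.24822 m = 24.82 cm


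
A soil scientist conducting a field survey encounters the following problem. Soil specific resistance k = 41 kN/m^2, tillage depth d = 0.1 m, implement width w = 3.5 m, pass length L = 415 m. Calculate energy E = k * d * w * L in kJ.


E = k * d * w * L
  = 41 * 0.1 * 3.5 * 415
  = 5955.25 kJ


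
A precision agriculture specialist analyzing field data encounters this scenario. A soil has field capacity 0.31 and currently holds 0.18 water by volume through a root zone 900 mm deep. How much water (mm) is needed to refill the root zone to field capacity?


SMD = (FC - theta) * D
    = (0.31 - 0.18) * 900
    = 0.130 * 900
    = 117 mm


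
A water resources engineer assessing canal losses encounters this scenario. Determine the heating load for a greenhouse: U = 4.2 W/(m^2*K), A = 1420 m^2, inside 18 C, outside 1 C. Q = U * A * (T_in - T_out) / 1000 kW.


dT = 18 - (1) = 17 K
Q = U * A * dT
  = 4.2 * 1420 * 17
  = 101388 W = 101.39 kW


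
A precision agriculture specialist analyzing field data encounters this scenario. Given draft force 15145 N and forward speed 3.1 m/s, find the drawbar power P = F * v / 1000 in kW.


P = F * v / 1000
  = 15145 * 3.1 / 1000
  = 46949.50 / 1000
  = 46.95 kW


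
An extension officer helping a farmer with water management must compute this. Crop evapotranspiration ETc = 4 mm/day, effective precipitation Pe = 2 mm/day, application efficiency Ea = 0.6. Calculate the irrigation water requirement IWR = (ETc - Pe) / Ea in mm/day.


IWR = (ETc - Pe) / Ea
    = (4 - 2) / 0.6
    = 2 / 0.6
    = 3.33 mm/day


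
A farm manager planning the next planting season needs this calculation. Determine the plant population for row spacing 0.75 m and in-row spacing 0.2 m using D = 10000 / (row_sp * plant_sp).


D = 10000 / (row_sp * plant_sp)
  = 10000 / (0.75 * 0.2)
  = 10000 / 0.1500
  = 66666.67 plants/ha


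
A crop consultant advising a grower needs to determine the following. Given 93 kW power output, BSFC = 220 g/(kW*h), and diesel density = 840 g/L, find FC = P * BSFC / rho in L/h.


FC = P * BSFC / rho_fuel
   = 93 * 220 / 840
   = 20460 / 840
   = 24.36 L/h


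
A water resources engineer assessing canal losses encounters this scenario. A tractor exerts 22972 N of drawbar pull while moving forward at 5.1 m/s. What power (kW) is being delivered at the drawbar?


P = F * v / 1000
  = 22972 * 5.1 / 1000
  = 117157.20 / 1000
  = 117.16 kW


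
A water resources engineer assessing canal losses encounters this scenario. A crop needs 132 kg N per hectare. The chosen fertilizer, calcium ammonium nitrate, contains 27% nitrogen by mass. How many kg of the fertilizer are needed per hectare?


Rate = N_required / (N_content / 100)
     = 132 / (27 / 100)
     = 132 / 0.27
     = 488.89 kg/ha


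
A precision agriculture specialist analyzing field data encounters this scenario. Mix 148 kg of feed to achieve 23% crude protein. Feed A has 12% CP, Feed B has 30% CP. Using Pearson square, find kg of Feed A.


parts_A = CP_b - target = 30 - 23 = 7
parts_B = target - CP_a = 23 - 12 = 11
total_parts = 7 + 11 = 18
Feed A = 148 * 7 / 18 = 57.56 kg
Feed B = 148 * 11 / 18 = 90.44 kg

57.56 kg


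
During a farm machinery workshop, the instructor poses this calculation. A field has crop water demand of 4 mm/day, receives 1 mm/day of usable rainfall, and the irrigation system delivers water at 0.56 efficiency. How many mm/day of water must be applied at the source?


IWR = (ETc - Pe) / Ea
    = (4 - 1) / 0.56
    = 3 / 0.56
    = 5.36 mm/day


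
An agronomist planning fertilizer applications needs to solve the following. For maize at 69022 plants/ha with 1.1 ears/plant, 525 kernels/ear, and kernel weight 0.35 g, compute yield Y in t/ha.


Y = density * ears * kernels * kw
  = 69022 * 1.1 * 525 * 0.35 g/ha
  = 13951071.75 g/ha
  = 13951.07 kg/ha = 13.95 t/ha


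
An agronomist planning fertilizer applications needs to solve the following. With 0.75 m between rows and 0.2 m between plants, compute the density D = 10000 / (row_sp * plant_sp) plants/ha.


D = 10000 / (row_sp * plant_sp)
  = 10000 / (0.75 * 0.2)
  = 10000 / 0.1500
  = 66666.67 plants/ha


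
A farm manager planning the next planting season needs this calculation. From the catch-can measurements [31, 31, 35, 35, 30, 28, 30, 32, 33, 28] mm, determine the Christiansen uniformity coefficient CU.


xbar = 313 / 10 = 31.300
sum|xi - xbar| = 19.600
CU = 100 * (1 - 19.600 / (10 * 31.300))
   = 100 * (1 - 0.0626)
   = 93.74%


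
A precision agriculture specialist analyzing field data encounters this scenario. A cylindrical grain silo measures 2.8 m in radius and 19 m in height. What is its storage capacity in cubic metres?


V = pi * r^2 * h
  = pi * 2.8^2 * 19
  = pi * 7.84 * 19
  = 467.97 m^3


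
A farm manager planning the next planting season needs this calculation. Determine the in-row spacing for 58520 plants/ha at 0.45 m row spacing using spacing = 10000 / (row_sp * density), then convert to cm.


spacing = 10000 / (row_sp * density)
        = 10000 / (0.45 * 58520)
        = 10000 / 26334
        = 0.37974 m = 37.97 cm


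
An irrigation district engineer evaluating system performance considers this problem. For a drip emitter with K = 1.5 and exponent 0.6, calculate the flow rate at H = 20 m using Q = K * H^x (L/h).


Q = K * H^x
  = 1.5 * 20^0.6
  = 1.5 * 6.0342
  = 9.05 L/h


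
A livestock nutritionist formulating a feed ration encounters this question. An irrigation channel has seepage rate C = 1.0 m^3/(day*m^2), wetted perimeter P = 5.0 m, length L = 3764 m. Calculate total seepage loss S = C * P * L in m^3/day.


S = C * P * L
  = 1.0 * 5.0 * 3764
  = 18820 m^3/day


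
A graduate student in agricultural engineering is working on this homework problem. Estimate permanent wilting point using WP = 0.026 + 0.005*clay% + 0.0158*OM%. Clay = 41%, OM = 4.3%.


WP = 0.026 + 0.005*41 + 0.0158*4.3
   = 0.026 + 0.2050 + 0.0679
   = 0.2989


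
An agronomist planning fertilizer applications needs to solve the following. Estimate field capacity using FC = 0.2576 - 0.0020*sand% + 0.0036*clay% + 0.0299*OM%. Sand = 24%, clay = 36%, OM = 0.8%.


FC = 0.2576 - 0.0020*24 + 0.0036*36 + 0.0299*0.8
   = 0.2576 - 0.0480 + 0.1296 + 0.0239
   = 0.3631


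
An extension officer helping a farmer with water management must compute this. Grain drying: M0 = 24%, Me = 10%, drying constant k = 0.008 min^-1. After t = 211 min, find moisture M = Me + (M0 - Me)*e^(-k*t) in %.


M = Me + (M0 - Me) * e^(-k*t)
  = 10 + (24 - 10) * e^(-0.008*211)
  = 10 + 14 * e^(-1.688)
  = 10 + 14 * 0.18489
  = 10 + 2.5884
  = 12.59%


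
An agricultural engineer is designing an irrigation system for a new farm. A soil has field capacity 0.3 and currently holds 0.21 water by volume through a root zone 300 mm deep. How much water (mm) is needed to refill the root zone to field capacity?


SMD = (FC - theta) * D
    = (0.3 - 0.21) * 300
    = 0.090 * 300
    = 27 mm


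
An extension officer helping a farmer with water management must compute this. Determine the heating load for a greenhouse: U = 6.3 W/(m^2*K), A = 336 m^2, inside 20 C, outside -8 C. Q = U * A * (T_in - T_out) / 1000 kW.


dT = 20 - (-8) = 28 K
Q = U * A * dT
  = 6.3 * 336 * 28
  = 59270.40 W = 59.27 kW


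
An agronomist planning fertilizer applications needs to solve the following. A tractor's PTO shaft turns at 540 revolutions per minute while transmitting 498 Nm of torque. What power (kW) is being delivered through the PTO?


P = 2*pi*n*T / 60000
  = 2*pi * 540 * 498 / 60000
  = 1689674.19 / 60000
  = 28.16 kW


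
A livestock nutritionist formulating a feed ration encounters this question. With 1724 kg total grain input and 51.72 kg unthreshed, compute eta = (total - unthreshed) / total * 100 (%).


eta = (total - unthreshed) / total * 100
    = (1724 - 51.72) / 1724 * 100
    = 1672.28 / 1724 * 100
    = 97%


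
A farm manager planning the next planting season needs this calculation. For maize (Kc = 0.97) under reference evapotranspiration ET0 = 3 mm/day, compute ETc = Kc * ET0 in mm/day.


ETc = Kc * ET0
    = 0.97 * 3
    = 2.91 mm/day


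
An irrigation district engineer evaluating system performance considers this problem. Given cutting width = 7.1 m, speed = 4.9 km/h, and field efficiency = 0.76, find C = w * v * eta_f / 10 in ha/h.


C = w * v * eta_f / 10
  = 7.1 * 4.9 * 0.76 / 10
  = 26.44 / 10
  = 2.64 ha/h


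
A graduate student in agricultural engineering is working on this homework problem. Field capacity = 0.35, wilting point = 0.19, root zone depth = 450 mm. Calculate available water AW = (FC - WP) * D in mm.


AW = (FC - WP) * D
   = (0.35 - 0.19) * 450
   = 0.16 * 450
   = 72 mm


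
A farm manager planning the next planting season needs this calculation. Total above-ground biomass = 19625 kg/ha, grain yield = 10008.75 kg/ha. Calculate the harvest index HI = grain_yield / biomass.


HI = grain_yield / biomass
   = 10008.75 / 19625
   = 0.51


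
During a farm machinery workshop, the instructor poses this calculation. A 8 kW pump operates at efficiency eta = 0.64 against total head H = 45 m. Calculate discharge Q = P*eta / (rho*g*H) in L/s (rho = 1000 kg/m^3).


Q = (P * 1000 * eta) / (rho * g * H)
  = (8 * 1000 * 0.64) / (1000 * 9.81 * 45)
  = 5120 / 441450
  = 0.01160 m^3/s = 11.60 L/s


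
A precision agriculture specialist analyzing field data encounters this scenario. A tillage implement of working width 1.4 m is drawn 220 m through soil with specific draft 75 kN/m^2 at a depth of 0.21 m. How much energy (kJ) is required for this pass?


E = k * d * w * L
  = 75 * 0.21 * 1.4 * 220
  = 4851 kJ


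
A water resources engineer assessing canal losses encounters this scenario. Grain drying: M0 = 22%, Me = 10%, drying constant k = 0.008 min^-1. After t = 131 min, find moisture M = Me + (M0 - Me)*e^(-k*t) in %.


M = Me + (M0 - Me) * e^(-k*t)
  = 10 + (22 - 10) * e^(-0.008*131)
  = 10 + 12 * e^(-1.048)
  = 10 + 12 * 0.35064
  = 10 + 4.2077
  = 14.21%


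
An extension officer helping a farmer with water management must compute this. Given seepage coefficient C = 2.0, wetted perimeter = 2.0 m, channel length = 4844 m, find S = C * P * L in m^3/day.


S = C * P * L
  = 2.0 * 2.0 * 4844
  = 19376 m^3/day


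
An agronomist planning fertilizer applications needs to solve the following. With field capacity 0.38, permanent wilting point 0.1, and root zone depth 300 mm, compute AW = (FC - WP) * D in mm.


AW = (FC - WP) * D
   = (0.38 - 0.1) * 300
   = 0.28 * 300
   = 84 mm


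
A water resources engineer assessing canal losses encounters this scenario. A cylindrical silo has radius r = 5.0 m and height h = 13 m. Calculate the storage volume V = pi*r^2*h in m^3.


V = pi * r^2 * h
  = pi * 5.0^2 * 13
  = pi * 25 * 13
  = 1021.02 m^3


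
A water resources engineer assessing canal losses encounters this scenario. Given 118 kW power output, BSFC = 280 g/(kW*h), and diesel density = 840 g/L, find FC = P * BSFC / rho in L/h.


FC = P * BSFC / rho_fuel
   = 118 * 280 / 840
   = 33040 / 840
   = 39.33 L/h


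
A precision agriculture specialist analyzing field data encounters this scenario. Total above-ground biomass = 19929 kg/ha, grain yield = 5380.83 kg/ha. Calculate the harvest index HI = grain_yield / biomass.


HI = grain_yield / biomass
   = 5380.83 / 19929
   = 0.27


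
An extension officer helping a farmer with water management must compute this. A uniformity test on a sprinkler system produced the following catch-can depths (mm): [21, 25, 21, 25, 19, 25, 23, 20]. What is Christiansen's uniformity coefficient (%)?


xbar = 179 / 8 = 22.375
sum|xi - xbar| = 17
CU = 100 * (1 - 17 / (8 * 22.375))
   = 100 * (1 - 0.0950)
   = 90.50%


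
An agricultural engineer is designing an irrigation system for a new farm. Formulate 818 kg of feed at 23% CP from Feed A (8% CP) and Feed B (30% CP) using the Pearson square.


parts_A = CP_b - target = 30 - 23 = 7
parts_B = target - CP_a = 23 - 8 = 15
total_parts = 7 + 15 = 22
Feed A = 818 * 7 / 22 = 260.27 kg
Feed B = 818 * 15 / 22 = 557.73 kg

260.27 kg


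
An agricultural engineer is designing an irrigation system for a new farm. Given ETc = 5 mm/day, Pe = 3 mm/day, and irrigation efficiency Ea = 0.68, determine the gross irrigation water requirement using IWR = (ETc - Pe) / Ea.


IWR = (ETc - Pe) / Ea
    = (5 - 3) / 0.68
    = 2 / 0.68
    = 2.94 mm/day


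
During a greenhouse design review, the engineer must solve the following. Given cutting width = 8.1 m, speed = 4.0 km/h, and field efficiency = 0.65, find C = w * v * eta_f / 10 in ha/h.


C = w * v * eta_f / 10
  = 8.1 * 4.0 * 0.65 / 10
  = 21.06 / 10
  = 2.11 ha/h


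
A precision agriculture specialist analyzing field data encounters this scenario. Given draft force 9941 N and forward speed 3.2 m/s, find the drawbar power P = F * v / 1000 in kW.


P = F * v / 1000
  = 9941 * 3.2 / 1000
  = 31811.20 / 1000
  = 31.81 kW


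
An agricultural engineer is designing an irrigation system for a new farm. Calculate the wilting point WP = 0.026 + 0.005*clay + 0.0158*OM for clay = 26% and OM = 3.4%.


WP = 0.026 + 0.005*26 + 0.0158*3.4
   = 0.026 + 0.1300 + 0.0537
   = 0.2097


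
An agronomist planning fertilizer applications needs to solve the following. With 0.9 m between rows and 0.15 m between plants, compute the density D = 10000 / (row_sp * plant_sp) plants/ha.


D = 10000 / (row_sp * plant_sp)
  = 10000 / (0.9 * 0.15)
  = 10000 / 0.1350
  = 74074.07 plants/ha


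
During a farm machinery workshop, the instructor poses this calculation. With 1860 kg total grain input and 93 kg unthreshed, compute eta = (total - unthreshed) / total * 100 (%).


eta = (total - unthreshed) / total * 100
    = (1860 - 93) / 1860 * 100
    = 1767 / 1860 * 100
    = 95%


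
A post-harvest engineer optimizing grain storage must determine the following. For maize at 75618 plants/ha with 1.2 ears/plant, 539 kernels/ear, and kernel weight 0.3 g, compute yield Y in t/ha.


Y = density * ears * kernels * kw
  = 75618 * 1.2 * 539 * 0.3 g/ha
  = 14672916.72 g/ha
  = 14672.92 kg/ha = 14.67 t/ha


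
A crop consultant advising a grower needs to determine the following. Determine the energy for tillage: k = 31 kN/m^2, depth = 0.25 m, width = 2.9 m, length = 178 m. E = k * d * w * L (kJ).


E = k * d * w * L
  = 31 * 0.25 * 2.9 * 178
  = 4000.55 kJ


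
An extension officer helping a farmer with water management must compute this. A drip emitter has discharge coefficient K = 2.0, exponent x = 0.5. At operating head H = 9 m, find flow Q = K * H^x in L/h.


Q = K * H^x
  = 2.0 * 9^0.5
  = 2.0 * 3
  = 6 L/h


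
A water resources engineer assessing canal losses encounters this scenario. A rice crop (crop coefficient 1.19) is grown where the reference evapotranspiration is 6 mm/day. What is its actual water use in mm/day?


ETc = Kc * ET0
    = 1.19 * 6
    = 7.14 mm/day


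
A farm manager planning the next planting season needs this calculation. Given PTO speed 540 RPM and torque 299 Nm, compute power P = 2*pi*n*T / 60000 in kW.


P = 2*pi*n*T / 60000
  = 2*pi * 540 * 299 / 60000
  = 1014483.10 / 60000
  = 16.91 kW


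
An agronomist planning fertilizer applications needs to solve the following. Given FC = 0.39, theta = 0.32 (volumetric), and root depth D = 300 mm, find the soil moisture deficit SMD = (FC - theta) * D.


SMD = (FC - theta) * D
    = (0.39 - 0.32) * 300
    = 0.070 * 300
    = 21 mm


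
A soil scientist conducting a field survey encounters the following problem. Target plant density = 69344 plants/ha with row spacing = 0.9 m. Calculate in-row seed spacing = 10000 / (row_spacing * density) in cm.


spacing = 10000 / (row_sp * density)
        = 10000 / (0.9 * 69344)
        = 10000 / 62409.60
        = 0.16023 m = 16.02 cm


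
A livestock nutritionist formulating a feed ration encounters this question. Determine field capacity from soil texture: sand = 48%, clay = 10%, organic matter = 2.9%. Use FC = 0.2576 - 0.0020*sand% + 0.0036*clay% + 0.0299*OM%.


FC = 0.2576 - 0.0020*48 + 0.0036*10 + 0.0299*2.9
   = 0.2576 - 0.0960 + 0.0360 + 0.0867
   = 0.2843


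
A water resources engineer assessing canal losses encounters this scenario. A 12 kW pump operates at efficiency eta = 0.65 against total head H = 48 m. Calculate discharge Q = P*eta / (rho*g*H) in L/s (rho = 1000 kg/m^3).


Q = (P * 1000 * eta) / (rho * g * H)
  = (12 * 1000 * 0.65) / (1000 * 9.81 * 48)
  = 7800 / 470880
  = 0.01656 m^3/s = 16.56 L/s


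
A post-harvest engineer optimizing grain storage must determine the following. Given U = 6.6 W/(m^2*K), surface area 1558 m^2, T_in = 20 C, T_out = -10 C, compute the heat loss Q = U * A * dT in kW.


dT = 20 - (-10) = 30 K
Q = U * A * dT
  = 6.6 * 1558 * 30
  = 308484 W = 308.48 kW


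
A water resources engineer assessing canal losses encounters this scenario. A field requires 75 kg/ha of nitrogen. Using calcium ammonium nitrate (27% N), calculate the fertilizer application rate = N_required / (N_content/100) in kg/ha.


Rate = N_required / (N_content / 100)
     = 75 / (27 / 100)
     = 75 / 0.27
     = 277.78 kg/ha


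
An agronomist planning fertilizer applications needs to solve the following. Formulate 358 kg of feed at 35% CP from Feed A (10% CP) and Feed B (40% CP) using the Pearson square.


parts_A = CP_b - target = 40 - 35 = 5
parts_B = target - CP_a = 35 - 10 = 25
total_parts = 5 + 25 = 30
Feed A = 358 * 5 / 30 = 59.67 kg
Feed B = 358 * 25 / 30 = 298.33 kg

59.67 kg


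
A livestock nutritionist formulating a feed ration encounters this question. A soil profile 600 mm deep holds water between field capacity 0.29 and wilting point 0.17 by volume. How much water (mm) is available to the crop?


AW = (FC - WP) * D
   = (0.29 - 0.17) * 600
   = 0.12 * 600
   = 72 mm


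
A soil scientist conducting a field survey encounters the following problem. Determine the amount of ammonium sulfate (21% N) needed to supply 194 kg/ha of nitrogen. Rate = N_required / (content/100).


Rate = N_required / (N_content / 100)
     = 194 / (21 / 100)
     = 194 / 0.21
     = 923.81 kg/ha


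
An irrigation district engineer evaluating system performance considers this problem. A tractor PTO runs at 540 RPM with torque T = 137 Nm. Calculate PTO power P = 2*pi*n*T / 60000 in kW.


P = 2*pi*n*T / 60000
  = 2*pi * 540 * 137 / 60000
  = 464830.05 / 60000
  = 7.75 kW


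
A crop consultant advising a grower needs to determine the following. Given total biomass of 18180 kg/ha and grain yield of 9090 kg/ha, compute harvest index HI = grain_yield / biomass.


HI = grain_yield / biomass
   = 9090 / 18180
   = 0.50


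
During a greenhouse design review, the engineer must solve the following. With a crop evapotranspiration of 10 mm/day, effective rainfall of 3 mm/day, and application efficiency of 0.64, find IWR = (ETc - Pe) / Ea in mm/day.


IWR = (ETc - Pe) / Ea
    = (10 - 3) / 0.64
    = 7 / 0.64
    = 10.94 mm/day


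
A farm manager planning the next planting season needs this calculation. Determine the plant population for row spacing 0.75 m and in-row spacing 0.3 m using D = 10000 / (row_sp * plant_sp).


D = 10000 / (row_sp * plant_sp)
  = 10000 / (0.75 * 0.3)
  = 10000 / 0.2250
  = 44444.44 plants/ha


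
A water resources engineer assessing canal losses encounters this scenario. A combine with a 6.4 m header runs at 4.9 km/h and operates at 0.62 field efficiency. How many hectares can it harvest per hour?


C = w * v * eta_f / 10
  = 6.4 * 4.9 * 0.62 / 10
  = 19.44 / 10
  = 1.94 ha/h


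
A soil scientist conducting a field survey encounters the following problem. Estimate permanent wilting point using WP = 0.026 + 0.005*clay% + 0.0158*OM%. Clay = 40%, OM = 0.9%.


WP = 0.026 + 0.005*40 + 0.0158*0.9
   = 0.026 + 0.2000 + 0.0142
   = 0.2402


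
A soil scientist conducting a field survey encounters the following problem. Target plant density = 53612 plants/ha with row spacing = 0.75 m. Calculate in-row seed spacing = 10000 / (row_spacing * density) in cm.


spacing = 10000 / (row_sp * density)
        = 10000 / (0.75 * 53612)
        = 10000 / 40209
        = 0.24870 m = 24.87 cm


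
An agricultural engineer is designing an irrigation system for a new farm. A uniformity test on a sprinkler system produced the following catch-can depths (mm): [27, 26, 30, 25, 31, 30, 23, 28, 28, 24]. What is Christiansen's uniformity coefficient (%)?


xbar = 272 / 10 = 27.200
sum|xi - xbar| = 22
CU = 100 * (1 - 22 / (10 * 27.200))
   = 100 * (1 - 0.0809)
   = 91.91%


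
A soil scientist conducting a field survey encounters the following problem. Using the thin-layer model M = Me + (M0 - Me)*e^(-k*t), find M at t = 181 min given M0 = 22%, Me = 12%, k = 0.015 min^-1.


M = Me + (M0 - Me) * e^(-k*t)
  = 12 + (22 - 12) * e^(-0.015*181)
  = 12 + 10 * e^(-2.715)
  = 12 + 10 * 0.06620
  = 12 + 0.6620
  = 12.66%


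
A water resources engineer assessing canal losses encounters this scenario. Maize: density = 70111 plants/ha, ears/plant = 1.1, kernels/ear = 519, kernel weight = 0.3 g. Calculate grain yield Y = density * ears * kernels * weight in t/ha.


Y = density * ears * kernels * kw
  = 70111 * 1.1 * 519 * 0.3 g/ha
  = 12007910.97 g/ha
  = 12007.91 kg/ha = 12.01 t/ha


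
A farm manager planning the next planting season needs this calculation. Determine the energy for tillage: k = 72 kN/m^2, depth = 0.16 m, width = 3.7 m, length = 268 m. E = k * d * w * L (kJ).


E = k * d * w * L
  = 72 * 0.16 * 3.7 * 268
  = 11423.23 kJ


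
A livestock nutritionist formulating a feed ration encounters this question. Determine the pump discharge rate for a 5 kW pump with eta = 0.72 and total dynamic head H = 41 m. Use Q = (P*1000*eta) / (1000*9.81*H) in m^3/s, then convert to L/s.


Q = (P * 1000 * eta) / (rho * g * H)
  = (5 * 1000 * 0.72) / (1000 * 9.81 * 41)
  = 3600 / 402210
  = 0.00895 m^3/s = 8.95 L/s


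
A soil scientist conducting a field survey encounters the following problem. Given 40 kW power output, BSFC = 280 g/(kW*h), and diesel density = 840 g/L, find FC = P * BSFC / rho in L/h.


FC = P * BSFC / rho_fuel
   = 40 * 280 / 840
   = 11200 / 840
   = 13.33 L/h


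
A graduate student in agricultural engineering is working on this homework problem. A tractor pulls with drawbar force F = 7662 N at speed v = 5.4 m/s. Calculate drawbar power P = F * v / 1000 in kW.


P = F * v / 1000
  = 7662 * 5.4 / 1000
  = 41374.80 / 1000
  = 41.37 kW


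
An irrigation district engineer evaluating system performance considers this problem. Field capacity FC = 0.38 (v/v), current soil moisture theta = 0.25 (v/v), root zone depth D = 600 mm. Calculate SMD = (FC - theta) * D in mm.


SMD = (FC - theta) * D
    = (0.38 - 0.25) * 600
    = 0.130 * 600
    = 78 mm


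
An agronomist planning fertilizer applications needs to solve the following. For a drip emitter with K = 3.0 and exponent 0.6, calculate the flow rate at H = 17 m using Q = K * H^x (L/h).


Q = K * H^x
  = 3.0 * 17^0.6
  = 3.0 * 5.4736
  = 16.42 L/h


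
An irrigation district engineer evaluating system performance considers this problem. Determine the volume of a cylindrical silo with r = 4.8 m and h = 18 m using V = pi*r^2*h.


V = pi * r^2 * h
  = pi * 4.8^2 * 18
  = pi * 23.04 * 18
  = 1302.88 m^3


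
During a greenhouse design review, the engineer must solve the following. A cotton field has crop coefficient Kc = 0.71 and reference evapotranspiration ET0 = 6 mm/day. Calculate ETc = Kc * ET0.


ETc = Kc * ET0
    = 0.71 * 6
    = 4.26 mm/day


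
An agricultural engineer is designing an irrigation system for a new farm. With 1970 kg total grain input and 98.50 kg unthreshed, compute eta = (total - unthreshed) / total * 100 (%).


eta = (total - unthreshed) / total * 100
    = (1970 - 98.50) / 1970 * 100
    = 1871.50 / 1970 * 100
    = 95%


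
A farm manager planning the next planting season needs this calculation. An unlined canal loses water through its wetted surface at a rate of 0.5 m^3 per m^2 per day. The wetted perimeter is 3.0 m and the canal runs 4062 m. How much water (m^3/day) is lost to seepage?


S = C * P * L
  = 0.5 * 3.0 * 4062
  = 6093 m^3/day


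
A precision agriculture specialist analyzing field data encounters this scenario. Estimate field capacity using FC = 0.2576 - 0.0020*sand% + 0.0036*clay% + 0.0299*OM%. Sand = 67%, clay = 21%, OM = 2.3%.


FC = 0.2576 - 0.0020*67 + 0.0036*21 + 0.0299*2.3
   = 0.2576 - 0.1340 + 0.0756 + 0.0688
   = 0.2680


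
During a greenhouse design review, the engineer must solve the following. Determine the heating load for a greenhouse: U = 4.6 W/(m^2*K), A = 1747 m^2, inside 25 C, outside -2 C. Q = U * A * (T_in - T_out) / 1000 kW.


dT = 25 - (-2) = 27 K
Q = U * A * dT
  = 4.6 * 1747 * 27
  = 216977.40 W = 216.98 kW


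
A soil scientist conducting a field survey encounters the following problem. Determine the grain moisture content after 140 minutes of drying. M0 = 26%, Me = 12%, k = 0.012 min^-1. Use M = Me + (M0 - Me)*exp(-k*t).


M = Me + (M0 - Me) * e^(-k*t)
  = 12 + (26 - 12) * e^(-0.012*140)
  = 12 + 14 * e^(-1.680)
  = 12 + 14 * 0.18637
  = 12 + 2.6092
  = 14.61%


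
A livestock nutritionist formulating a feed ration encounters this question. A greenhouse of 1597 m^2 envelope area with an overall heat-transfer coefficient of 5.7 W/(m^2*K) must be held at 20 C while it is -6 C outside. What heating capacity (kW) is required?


dT = 20 - (-6) = 26 K
Q = U * A * dT
  = 5.7 * 1597 * 26
  = 236675.40 W = 236.68 kW


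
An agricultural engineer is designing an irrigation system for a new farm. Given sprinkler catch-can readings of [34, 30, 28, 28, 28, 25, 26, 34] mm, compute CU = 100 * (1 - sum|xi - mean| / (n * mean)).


xbar = 233 / 8 = 29.125
sum|xi - xbar| = 21.250
CU = 100 * (1 - 21.250 / (8 * 29.125))
   = 100 * (1 - 0.0912)
   = 90.88%


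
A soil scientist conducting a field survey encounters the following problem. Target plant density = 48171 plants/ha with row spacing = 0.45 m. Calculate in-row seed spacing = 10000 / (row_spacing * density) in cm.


spacing = 10000 / (row_sp * density)
        = 10000 / (0.45 * 48171)
        = 10000 / 21676.95
        = 0.46132 m = 46.13 cm


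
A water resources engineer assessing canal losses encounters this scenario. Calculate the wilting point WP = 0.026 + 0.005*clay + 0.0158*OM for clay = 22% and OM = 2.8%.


WP = 0.026 + 0.005*22 + 0.0158*2.8
   = 0.026 + 0.1100 + 0.0442
   = 0.1802


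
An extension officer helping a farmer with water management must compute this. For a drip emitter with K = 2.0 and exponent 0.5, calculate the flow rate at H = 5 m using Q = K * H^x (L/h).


Q = K * H^x
  = 2.0 * 5^0.5
  = 2.0 * 2.2361
  = 4.47 L/h


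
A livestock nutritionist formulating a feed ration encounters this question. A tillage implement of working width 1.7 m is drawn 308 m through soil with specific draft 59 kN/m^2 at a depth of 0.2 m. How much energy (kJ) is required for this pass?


E = k * d * w * L
  = 59 * 0.2 * 1.7 * 308
  = 6178.48 kJ


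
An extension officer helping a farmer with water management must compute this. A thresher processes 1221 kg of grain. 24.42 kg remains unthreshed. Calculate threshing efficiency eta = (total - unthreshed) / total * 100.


eta = (total - unthreshed) / total * 100
    = (1221 - 24.42) / 1221 * 100
    = 1196.58 / 1221 * 100
    = 98%


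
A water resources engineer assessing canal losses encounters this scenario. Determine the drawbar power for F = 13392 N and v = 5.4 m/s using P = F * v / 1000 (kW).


P = F * v / 1000
  = 13392 * 5.4 / 1000
  = 72316.80 / 1000
  = 72.32 kW


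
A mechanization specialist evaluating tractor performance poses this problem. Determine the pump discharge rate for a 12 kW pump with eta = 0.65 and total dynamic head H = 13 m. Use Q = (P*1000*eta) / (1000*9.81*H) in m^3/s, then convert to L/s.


Q = (P * 1000 * eta) / (rho * g * H)
  = (12 * 1000 * 0.65) / (1000 * 9.81 * 13)
  = 7800 / 127530
  = 0.06116 m^3/s = 61.16 L/s


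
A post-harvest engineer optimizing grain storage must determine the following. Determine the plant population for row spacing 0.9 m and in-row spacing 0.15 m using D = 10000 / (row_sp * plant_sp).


D = 10000 / (row_sp * plant_sp)
  = 10000 / (0.9 * 0.15)
  = 10000 / 0.1350
  = 74074.07 plants/ha


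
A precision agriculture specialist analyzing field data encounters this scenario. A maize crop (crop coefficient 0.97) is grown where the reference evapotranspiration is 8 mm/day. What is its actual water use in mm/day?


ETc = Kc * ET0
    = 0.97 * 8
    = 7.76 mm/day


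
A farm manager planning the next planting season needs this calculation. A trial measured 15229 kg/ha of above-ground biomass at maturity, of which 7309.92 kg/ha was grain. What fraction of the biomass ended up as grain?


HI = grain_yield / biomass
   = 7309.92 / 15229
   = 0.48


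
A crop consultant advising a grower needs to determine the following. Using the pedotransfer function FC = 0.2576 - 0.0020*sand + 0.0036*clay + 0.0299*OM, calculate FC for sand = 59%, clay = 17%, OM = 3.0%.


FC = 0.2576 - 0.0020*59 + 0.0036*17 + 0.0299*3.0
   = 0.2576 - 0.1180 + 0.0612 + 0.0897
   = 0.2905


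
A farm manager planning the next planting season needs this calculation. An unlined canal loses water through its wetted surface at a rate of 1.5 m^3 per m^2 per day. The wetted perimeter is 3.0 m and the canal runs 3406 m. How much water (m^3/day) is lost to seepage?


S = C * P * L
  = 1.5 * 3.0 * 3406
  = 15327 m^3/day


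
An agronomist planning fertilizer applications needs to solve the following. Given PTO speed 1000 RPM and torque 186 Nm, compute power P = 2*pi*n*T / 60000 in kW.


P = 2*pi*n*T / 60000
  = 2*pi * 1000 * 186 / 60000
  = 1168672.47 / 60000
  = 19.48 kW


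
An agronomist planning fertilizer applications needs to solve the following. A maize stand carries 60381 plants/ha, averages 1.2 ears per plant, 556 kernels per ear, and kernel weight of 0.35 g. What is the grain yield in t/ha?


Y = density * ears * kernels * kw
  = 60381 * 1.2 * 556 * 0.35 g/ha
  = 14100171.12 g/ha
  = 14100.17 kg/ha = 14.10 t/ha


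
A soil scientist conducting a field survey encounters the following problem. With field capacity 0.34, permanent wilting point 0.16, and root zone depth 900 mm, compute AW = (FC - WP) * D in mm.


AW = (FC - WP) * D
   = (0.34 - 0.16) * 900
   = 0.18 * 900
   = 162 mm


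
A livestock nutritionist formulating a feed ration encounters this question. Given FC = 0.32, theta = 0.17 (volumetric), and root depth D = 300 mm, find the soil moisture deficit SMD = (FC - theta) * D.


SMD = (FC - theta) * D
    = (0.32 - 0.17) * 300
    = 0.150 * 300
    = 45 mm


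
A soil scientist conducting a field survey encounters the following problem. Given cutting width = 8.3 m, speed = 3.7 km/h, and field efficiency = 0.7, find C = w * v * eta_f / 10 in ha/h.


C = w * v * eta_f / 10
  = 8.3 * 3.7 * 0.7 / 10
  = 21.50 / 10
  = 2.15 ha/h


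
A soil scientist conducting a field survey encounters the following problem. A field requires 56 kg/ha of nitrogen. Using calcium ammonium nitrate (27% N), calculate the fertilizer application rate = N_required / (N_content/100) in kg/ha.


Rate = N_required / (N_content / 100)
     = 56 / (27 / 100)
     = 56 / 0.27
     = 207.41 kg/ha


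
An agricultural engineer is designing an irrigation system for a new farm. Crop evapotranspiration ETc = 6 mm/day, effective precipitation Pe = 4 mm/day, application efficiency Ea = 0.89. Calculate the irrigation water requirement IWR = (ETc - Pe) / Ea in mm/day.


IWR = (ETc - Pe) / Ea
    = (6 - 4) / 0.89
    = 2 / 0.89
    = 2.25 mm/day


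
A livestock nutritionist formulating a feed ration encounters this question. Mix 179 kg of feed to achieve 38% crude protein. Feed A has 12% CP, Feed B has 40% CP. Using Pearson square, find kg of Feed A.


parts_A = CP_b - target = 40 - 38 = 2
parts_B = target - CP_a = 38 - 12 = 26
total_parts = 2 + 26 = 28
Feed A = 179 * 2 / 28 = 12.79 kg
Feed B = 179 * 26 / 28 = 166.21 kg

12.79 kg


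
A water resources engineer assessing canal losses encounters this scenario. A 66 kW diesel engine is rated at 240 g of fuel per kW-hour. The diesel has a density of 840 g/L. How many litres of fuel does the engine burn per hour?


FC = P * BSFC / rho_fuel
   = 66 * 240 / 840
   = 15840 / 840
   = 18.86 L/h


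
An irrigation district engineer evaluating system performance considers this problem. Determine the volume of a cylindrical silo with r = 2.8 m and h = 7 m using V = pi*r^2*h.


V = pi * r^2 * h
  = pi * 2.8^2 * 7
  = pi * 7.84 * 7
  = 172.41 m^3


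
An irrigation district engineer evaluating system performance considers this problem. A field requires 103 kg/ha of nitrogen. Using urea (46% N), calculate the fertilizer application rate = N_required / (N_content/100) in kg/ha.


Rate = N_required / (N_content / 100)
     = 103 / (46 / 100)
     = 103 / 0.46
     = 223.91 kg/ha


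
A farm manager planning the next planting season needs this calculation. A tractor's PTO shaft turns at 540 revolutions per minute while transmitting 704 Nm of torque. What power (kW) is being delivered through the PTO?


P = 2*pi*n*T / 60000
  = 2*pi * 540 * 704 / 60000
  = 2388615.73 / 60000
  = 39.81 kW


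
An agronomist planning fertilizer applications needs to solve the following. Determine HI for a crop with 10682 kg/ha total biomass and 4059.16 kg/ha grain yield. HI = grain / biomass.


HI = grain_yield / biomass
   = 4059.16 / 10682
   = 0.38


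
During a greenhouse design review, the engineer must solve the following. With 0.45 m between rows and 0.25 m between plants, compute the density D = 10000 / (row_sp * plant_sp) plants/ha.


D = 10000 / (row_sp * plant_sp)
  = 10000 / (0.45 * 0.25)
  = 10000 / 0.1125
  = 88888.89 plants/ha


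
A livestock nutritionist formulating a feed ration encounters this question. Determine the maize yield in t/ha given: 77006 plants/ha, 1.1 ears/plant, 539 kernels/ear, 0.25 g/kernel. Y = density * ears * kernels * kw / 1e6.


Y = density * ears * kernels * kw
  = 77006 * 1.1 * 539 * 0.25 g/ha
  = 11414214.35 g/ha
  = 11414.21 kg/ha = 11.41 t/ha


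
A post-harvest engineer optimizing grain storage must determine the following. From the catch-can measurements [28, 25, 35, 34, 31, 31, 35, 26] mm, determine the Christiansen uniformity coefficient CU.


xbar = 245 / 8 = 30.625
sum|xi - xbar| = 25.750
CU = 100 * (1 - 25.750 / (8 * 30.625))
   = 100 * (1 - 0.1051)
   = 89.49%


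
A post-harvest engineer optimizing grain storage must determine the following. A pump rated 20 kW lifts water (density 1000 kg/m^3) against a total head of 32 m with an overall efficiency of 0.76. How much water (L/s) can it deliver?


Q = (P * 1000 * eta) / (rho * g * H)
  = (20 * 1000 * 0.76) / (1000 * 9.81 * 32)
  = 15200 / 313920
  = 0.04842 m^3/s = 48.42 L/s
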